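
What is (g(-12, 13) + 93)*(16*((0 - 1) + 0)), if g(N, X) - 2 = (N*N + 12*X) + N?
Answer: -6128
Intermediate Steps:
g(N, X) = 2 + N + N² + 12*X (g(N, X) = 2 + ((N*N + 12*X) + N) = 2 + ((N² + 12*X) + N) = 2 + (N + N² + 12*X) = 2 + N + N² + 12*X)
(g(-12, 13) + 93)*(16*((0 - 1) + 0)) = ((2 - 12 + (-12)² + 12*13) + 93)*(16*((0 - 1) + 0)) = ((2 - 12 + 144 + 156) + 93)*(16*(-1 + 0)) = (290 + 93)*(16*(-1)) = 383*(-16) = -6128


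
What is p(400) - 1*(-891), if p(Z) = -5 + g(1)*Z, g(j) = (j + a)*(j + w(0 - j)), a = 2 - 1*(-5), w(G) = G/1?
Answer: 886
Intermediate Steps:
w(G) = G (w(G) = G*1 = G)
a = 7 (a = 2 + 5 = 7)
g(j) = 0 (g(j) = (j + 7)*(j + (0 - j)) = (7 + j)*(j - j) = (7 + j)*0 = 0)
p(Z) = -5 (p(Z) = -5 + 0*Z = -5 + 0 = -5)
p(400) - 1*(-891) = -5 - 1*(-891) = -5 + 891 = 886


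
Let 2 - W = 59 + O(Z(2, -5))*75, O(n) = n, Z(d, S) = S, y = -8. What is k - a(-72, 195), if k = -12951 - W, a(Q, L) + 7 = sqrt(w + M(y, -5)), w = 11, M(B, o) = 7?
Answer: -13262 - 3*sqrt(2) ≈ -13266.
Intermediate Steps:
W = 318 (W = 2 - (59 - 5*75) = 2 - (59 - 375) = 2 - 1*(-316) = 2 + 316 = 318)
a(Q, L) = -7 + 3*sqrt(2) (a(Q, L) = -7 + sqrt(11 + 7) = -7 + sqrt(18) = -7 + 3*sqrt(2))
k = -13269 (k = -12951 - 1*318 = -12951 - 318 = -13269)
k - a(-72, 195) = -13269 - (-7 + 3*sqrt(2)) = -13269 + (7 - 3*sqrt(2)) = -13262 - 3*sqrt(2)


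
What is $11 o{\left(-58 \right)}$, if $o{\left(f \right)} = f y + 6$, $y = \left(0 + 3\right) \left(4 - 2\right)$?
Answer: $-3762$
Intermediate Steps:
$y = 6$ ($y = 3 \cdot 2 = 6$)
$o{\left(f \right)} = 6 + 6 f$ ($o{\left(f \right)} = f 6 + 6 = 6 f + 6 = 6 + 6 f$)
$11 o{\left(-58 \right)} = 11 \left(6 + 6 \left(-58\right)\right) = 11 \left(6 - 348\right) = 11 \left(-342\right) = -3762$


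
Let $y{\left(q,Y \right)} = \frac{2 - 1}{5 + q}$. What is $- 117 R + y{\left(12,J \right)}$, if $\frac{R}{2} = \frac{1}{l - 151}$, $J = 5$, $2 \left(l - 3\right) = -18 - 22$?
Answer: $\frac{691}{476} \approx 1.4517$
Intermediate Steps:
$l = -17$ ($l = 3 + \frac{-18 - 22}{2} = 3 + \frac{1}{2} \left(-40\right) = 3 - 20 = -17$)
$y{\left(q,Y \right)} = \frac{1}{5 + q}$ ($y{\left(q,Y \right)} = 1 \frac{1}{5 + q} = \frac{1}{5 + q}$)
$R = - \frac{1}{84}$ ($R = \frac{2}{-17 - 151} = \frac{2}{-168} = 2 \left(- \frac{1}{168}\right) = - \frac{1}{84} \approx -0.011905$)
$- 117 R + y{\left(12,J \right)} = \left(-117\right) \left(- \frac{1}{84}\right) + \frac{1}{5 + 12} = \frac{39}{28} + \frac{1}{17} = \frac{691}{476}$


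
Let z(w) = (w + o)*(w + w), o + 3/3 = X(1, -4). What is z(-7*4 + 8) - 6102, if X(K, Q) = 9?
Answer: -5622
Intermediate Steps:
o = 8 (o = -1 + 9 = 8)
z(w) = 2*w*(8 + w) (z(w) = (w + 8)*(w + w) = (8 + w)*(2*w) = 2*w*(8 + w))
z(-7*4 + 8) - 6102 = 2*(-7*4 + 8)*(8 + (-7*4 + 8)) - 6102 = 2*(-28 + 8)*(8 + (-28 + 8)) - 6102 = 2*(-20)*(8 - 20) - 6102 = 2*(-20)*(-12) - 6102 = 480 - 6102 = -5622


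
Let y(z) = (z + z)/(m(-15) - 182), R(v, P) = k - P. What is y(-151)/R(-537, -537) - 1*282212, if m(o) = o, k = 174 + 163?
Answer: -24295348717/86089 ≈ -2.8221e+5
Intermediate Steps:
k = 337
R(v, P) = 337 - P
y(z) = -2*z/197 (y(z) = (z + z)/(-15 - 182) = (2*z)/(-197) = (2*z)*(-1/197) = -2*z/197)
y(-151)/R(-537, -537) - 1*282212 = (-2/197*(-151))/(337 - 1*(-537)) - 1*282212 = 302/(197*(337 + 537)) - 282212 = (302/197)/874 - 282212 = (302/197)*(1/874) - 282212 = 151/86089 - 282212 = -24295348717/86089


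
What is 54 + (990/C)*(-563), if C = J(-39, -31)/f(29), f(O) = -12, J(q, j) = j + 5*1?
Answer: -3343518/13 ≈ -2.5719e+5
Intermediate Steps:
J(q, j) = 5 + j (J(q, j) = j + 5 = 5 + j)
C = 13/6 (C = (5 - 31)/(-12) = -26*(-1/12) = 13/6 ≈ 2.1667)
54 + (990/C)*(-563) = 54 + (990/(13/6))*(-563) = 54 + (990*(6/13))*(-563) = 54 + (5940/13)*(-563) = 54 - 3344220/13 = -3343518/13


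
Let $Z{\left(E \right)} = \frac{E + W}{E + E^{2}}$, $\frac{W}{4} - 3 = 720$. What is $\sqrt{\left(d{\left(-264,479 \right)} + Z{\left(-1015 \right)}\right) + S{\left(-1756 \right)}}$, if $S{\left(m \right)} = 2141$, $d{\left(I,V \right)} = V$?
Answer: $\frac{\sqrt{16421880348930}}{79170} \approx 51.186$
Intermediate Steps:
$W = 2892$ ($W = 12 + 4 \cdot 720 = 12 + 2880 = 2892$)
$Z{\left(E \right)} = \frac{2892 + E}{E + E^{2}}$ ($Z{\left(E \right)} = \frac{E + 2892}{E + E^{2}} = \frac{2892 + E}{E + E^{2}}$)
$\sqrt{\left(d{\left(-264,479 \right)} + Z{\left(-1015 \right)}\right) + S{\left(-1756 \right)}} = \sqrt{\left(479 + \frac{2892 - 1015}{\left(-1015\right) \left(1 - 1015\right)}\right) + 2141} = \sqrt{\left(479 - \frac{1}{1015} \frac{1}{-1014} \cdot 1877\right) + 2141} = \sqrt{\left(479 - \left(- \frac{1}{1029210}\right) 1877\right) + 2141} = \sqrt{\left(479 + \frac{1877}{1029210}\right) + 2141} = \sqrt{\frac{492993467}{1029210} + 2141} = \sqrt{\frac{2696532077}{1029210}} = \frac{\sqrt{16421880348930}}{79170}$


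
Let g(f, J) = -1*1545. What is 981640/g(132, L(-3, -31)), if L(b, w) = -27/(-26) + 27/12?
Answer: -196328/309 ≈ -635.37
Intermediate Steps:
L(b, w) = 171/52 (L(b, w) = -27*(-1/26) + 27*(1/12) = 27/26 + 9/4 = 171/52)
g(f, J) = -1545
981640/g(132, L(-3, -31)) = 981640/(-1545) = 981640*(-1/1545) = -196328/309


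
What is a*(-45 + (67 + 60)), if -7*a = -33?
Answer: 2706/7 ≈ 386.57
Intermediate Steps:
a = 33/7 (a = -⅐*(-33) = 33/7 ≈ 4.7143)
a*(-45 + (67 + 60)) = 33*(-45 + (67 + 60))/7 = 33*(-45 + 127)/7 = (33/7)*82 = 2706/7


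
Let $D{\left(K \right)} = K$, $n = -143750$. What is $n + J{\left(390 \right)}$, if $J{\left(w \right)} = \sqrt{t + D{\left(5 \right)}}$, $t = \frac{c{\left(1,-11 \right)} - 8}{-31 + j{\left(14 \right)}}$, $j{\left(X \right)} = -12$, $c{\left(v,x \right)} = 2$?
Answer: $-143750 + \frac{\sqrt{9503}}{43} \approx -1.4375 \cdot 10^{5}$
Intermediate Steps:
$t = \frac{6}{43}$ ($t = \frac{2 - 8}{-31 - 12} = - \frac{6}{-43} = \left(-6\right) \left(- \frac{1}{43}\right) = \frac{6}{43} \approx 0.13953$)
$J{\left(w \right)} = \frac{\sqrt{9503}}{43}$ ($J{\left(w \right)} = \sqrt{\frac{6}{43} + 5} = \sqrt{\frac{221}{43}} = \frac{\sqrt{9503}}{43}$)
$n + J{\left(390 \right)} = -143750 + \frac{\sqrt{9503}}{43}$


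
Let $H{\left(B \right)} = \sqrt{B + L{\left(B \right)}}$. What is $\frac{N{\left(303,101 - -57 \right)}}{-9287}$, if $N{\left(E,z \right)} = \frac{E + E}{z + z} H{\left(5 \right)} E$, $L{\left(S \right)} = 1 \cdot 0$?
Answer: $- \frac{91809 \sqrt{5}}{1467346} \approx -0.13991$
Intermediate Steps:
$L{\left(S \right)} = 0$
$H{\left(B \right)} = \sqrt{B}$ ($H{\left(B \right)} = \sqrt{B + 0} = \sqrt{B}$)
$N{\left(E,z \right)} = \frac{\sqrt{5} E^{2}}{z}$ ($N{\left(E,z \right)} = \frac{E + E}{z + z} \sqrt{5} E = \frac{2 E}{2 z} \sqrt{5} E = 2 E \frac{1}{2 z} \sqrt{5} E = \frac{E}{z} \sqrt{5} E = \frac{E \sqrt{5}}{z} E = \frac{\sqrt{5} E^{2}}{z}$)
$\frac{N{\left(303,101 - -57 \right)}}{-9287} = \frac{\sqrt{5} \cdot 303^{2} \frac{1}{101 - -57}}{-9287} = \sqrt{5} \cdot 91809 \frac{1}{101 + 57} \left(- \frac{1}{9287}\right) = \sqrt{5} \cdot 91809 \cdot \frac{1}{158} \left(- \frac{1}{9287}\right) = \frac{91809 \sqrt{5}}{158} \left(- \frac{1}{9287}\right) = - \frac{91809 \sqrt{5}}{1467346}$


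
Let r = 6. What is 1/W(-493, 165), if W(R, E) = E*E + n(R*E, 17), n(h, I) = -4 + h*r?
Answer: -1/460849 ≈ -2.1699e-6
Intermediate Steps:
n(h, I) = -4 + 6*h (n(h, I) = -4 + h*6 = -4 + 6*h)
W(R, E) = -4 + E² + 6*E*R (W(R, E) = E*E + (-4 + 6*(R*E)) = E² + (-4 + 6*(E*R)) = E² + (-4 + 6*E*R) = -4 + E² + 6*E*R)
1/W(-493, 165) = 1/(-4 + 165² + 6*165*(-493)) = 1/(-4 + 27225 - 488070) = 1/(-460849) = -1/460849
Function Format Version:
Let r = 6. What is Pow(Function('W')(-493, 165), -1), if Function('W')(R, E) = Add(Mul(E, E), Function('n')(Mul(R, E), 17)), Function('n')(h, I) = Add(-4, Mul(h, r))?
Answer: Rational(-1, 460849) ≈ -2.1699e-6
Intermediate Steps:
Function('n')(h, I) = Add(-4, Mul(6, h)) (Function('n')(h, I) = Add(-4, Mul(h, 6)) = Add(-4, Mul(6, h)))
Function('W')(R, E) = Add(-4, Pow(E, 2), Mul(6, E, R)) (Function('W')(R, E) = Add(Mul(E, E), Add(-4, Mul(6, Mul(R, E)))) = Add(Pow(E, 2), Add(-4, Mul(6, Mul(E, R)))) = Add(Pow(E, 2), Add(-4, Mul(6, E, R))) = Add(-4, Pow(E, 2), Mul(6, E, R)))
Pow(Function('W')(-493, 165), -1) = Pow(Add(-4, Pow(165, 2), Mul(6, 165, -493)), -1) = Pow(Add(-4, 27225, -488070), -1) = Pow(-460849, -1) = Rational(-1, 460849)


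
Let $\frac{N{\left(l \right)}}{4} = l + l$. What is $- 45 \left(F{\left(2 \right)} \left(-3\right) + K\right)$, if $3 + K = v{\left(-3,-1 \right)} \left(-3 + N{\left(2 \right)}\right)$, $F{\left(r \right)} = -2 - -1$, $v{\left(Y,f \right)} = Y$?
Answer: $1755$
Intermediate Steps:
$F{\left(r \right)} = -1$ ($F{\left(r \right)} = -2 + 1 = -1$)
$N{\left(l \right)} = 8 l$ ($N{\left(l \right)} = 4 \left(l + l\right) = 4 \cdot 2 l = 8 l$)
$K = -42$ ($K = -3 - 3 \left(-3 + 8 \cdot 2\right) = -3 - 3 \left(-3 + 16\right) = -3 - 39 = -42$)
$- 45 \left(F{\left(2 \right)} \left(-3\right) + K\right) = - 45 \left(\left(-1\right) \left(-3\right) - 42\right) = - 45 \left(3 - 42\right) = \left(-45\right) \left(-39\right) = 1755$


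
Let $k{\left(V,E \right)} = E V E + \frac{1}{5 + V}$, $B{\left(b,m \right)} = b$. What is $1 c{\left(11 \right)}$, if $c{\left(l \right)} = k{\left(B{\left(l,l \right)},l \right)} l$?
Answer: $\frac{234267}{16} \approx 14642.0$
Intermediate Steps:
$k{\left(V,E \right)} = \frac{1}{5 + V} + V E^{2}$ ($k{\left(V,E \right)} = V E^{2} + \frac{1}{5 + V} = \frac{1}{5 + V} + V E^{2}$)
$c{\left(l \right)} = \frac{l \left(1 + l^{4} + 5 l^{3}\right)}{5 + l}$ ($c{\left(l \right)} = \frac{1 + l^{2} l^{2} + 5 l l^{2}}{5 + l} l = \frac{1 + l^{4} + 5 l^{3}}{5 + l} l = \frac{l \left(1 + l^{4} + 5 l^{3}\right)}{5 + l}$)
$1 c{\left(11 \right)} = 1 \frac{11 + 11^{5} + 5 \cdot 11^{4}}{5 + 11} = 1 \frac{11 + 161051 + 5 \cdot 14641}{16} = 1 \frac{11 + 161051 + 73205}{16} = 1 \cdot \frac{1}{16} \cdot 234267 = 1 \cdot \frac{234267}{16} = \frac{234267}{16}$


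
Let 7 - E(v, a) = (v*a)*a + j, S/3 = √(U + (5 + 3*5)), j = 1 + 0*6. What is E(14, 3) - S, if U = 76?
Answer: -120 - 12*√6 ≈ -149.39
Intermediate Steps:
j = 1 (j = 1 + 0 = 1)
S = 12*√6 (S = 3*√(76 + (5 + 3*5)) = 3*√(76 + (5 + 15)) = 3*√(76 + 20) = 3*√96 = 3*(4*√6) = 12*√6 ≈ 29.394)
E(v, a) = 6 - v*a² (E(v, a) = 7 - ((v*a)*a + 1) = 7 - ((a*v)*a + 1) = 7 - (v*a² + 1) = 7 - (1 + v*a²) = 7 + (-1 - v*a²) = 6 - v*a²)
E(14, 3) - S = (6 - 1*14*3²) - 12*√6 = (6 - 1*14*9) - 12*√6 = (6 - 126) - 12*√6 = -120 - 12*√6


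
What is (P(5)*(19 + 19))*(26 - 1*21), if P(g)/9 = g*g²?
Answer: 213750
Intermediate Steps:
P(g) = 9*g³ (P(g) = 9*(g*g²) = 9*g³)
(P(5)*(19 + 19))*(26 - 1*21) = ((9*5³)*(19 + 19))*(26 - 1*21) = ((9*125)*38)*(26 - 21) = (1125*38)*5 = 42750*5 = 213750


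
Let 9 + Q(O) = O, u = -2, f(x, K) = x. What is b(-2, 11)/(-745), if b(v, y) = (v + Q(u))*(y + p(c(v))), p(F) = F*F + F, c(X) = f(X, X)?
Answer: 169/745 ≈ 0.22685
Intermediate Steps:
c(X) = X
Q(O) = -9 + O
p(F) = F + F**2 (p(F) = F**2 + F = F + F**2)
b(v, y) = (-11 + v)*(y + v*(1 + v)) (b(v, y) = (v + (-9 - 2))*(y + v*(1 + v)) = (v - 11)*(y + v*(1 + v)) = (-11 + v)*(y + v*(1 + v)))
b(-2, 11)/(-745) = ((-2)**3 - 11*(-2) - 11*11 - 10*(-2)**2 - 2*11)/(-745) = -(-8 + 22 - 121 - 10*4 - 22)/745 = -(-8 + 22 - 121 - 40 - 22)/745 = -1/745*(-169) = 169/745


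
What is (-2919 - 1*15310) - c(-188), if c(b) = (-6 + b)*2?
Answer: -17841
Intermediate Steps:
c(b) = -12 + 2*b
(-2919 - 1*15310) - c(-188) = (-2919 - 1*15310) - (-12 + 2*(-188)) = (-2919 - 15310) - (-12 - 376) = -18229 - 1*(-388) = -18229 + 388 = -17841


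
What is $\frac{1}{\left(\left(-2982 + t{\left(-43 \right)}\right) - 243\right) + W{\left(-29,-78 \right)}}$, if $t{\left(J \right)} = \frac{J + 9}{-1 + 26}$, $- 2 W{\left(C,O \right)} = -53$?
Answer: $- \frac{50}{159993} \approx -0.00031251$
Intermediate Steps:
$W{\left(C,O \right)} = \frac{53}{2}$ ($W{\left(C,O \right)} = \left(- \frac{1}{2}\right) \left(-53\right) = \frac{53}{2}$)
$t{\left(J \right)} = \frac{9}{25} + \frac{J}{25}$ ($t{\left(J \right)} = \frac{9 + J}{25} = \left(9 + J\right) \frac{1}{25} = \frac{9}{25} + \frac{J}{25}$)
$\frac{1}{\left(\left(-2982 + t{\left(-43 \right)}\right) - 243\right) + W{\left(-29,-78 \right)}} = \frac{1}{\left(\left(-2982 + \left(\frac{9}{25} + \frac{1}{25} \left(-43\right)\right)\right) - 243\right) + \frac{53}{2}} = \frac{1}{\left(\left(-2982 + \left(\frac{9}{25} - \frac{43}{25}\right)\right) - 243\right) + \frac{53}{2}} = \frac{1}{\left(\left(-2982 - \frac{34}{25}\right) - 243\right) + \frac{53}{2}} = \frac{1}{\left(- \frac{74584}{25} - 243\right) + \frac{53}{2}} = \frac{1}{- \frac{80659}{25} + \frac{53}{2}} = \frac{1}{- \frac{159993}{50}} = - \frac{50}{159993}$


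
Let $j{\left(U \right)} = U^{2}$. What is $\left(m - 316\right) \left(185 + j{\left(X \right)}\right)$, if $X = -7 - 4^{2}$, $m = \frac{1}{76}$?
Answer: $- \frac{8573355}{38} \approx -2.2561 \cdot 10^{5}$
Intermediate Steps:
$m = \frac{1}{76} \approx 0.013158$
$X = -23$ ($X = -7 - 16 = -23$)
$\left(m - 316\right) \left(185 + j{\left(X \right)}\right) = \left(\frac{1}{76} - 316\right) \left(185 + \left(-23\right)^{2}\right) = - \frac{24015 \left(185 + 529\right)}{76} = \left(- \frac{24015}{76}\right) 714 = - \frac{8573355}{38}$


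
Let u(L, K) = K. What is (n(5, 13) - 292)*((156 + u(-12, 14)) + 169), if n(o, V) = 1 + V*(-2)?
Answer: -107463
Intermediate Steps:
n(o, V) = 1 - 2*V
(n(5, 13) - 292)*((156 + u(-12, 14)) + 169) = ((1 - 2*13) - 292)*((156 + 14) + 169) = ((1 - 26) - 292)*(170 + 169) = (-25 - 292)*339 = -317*339 = -107463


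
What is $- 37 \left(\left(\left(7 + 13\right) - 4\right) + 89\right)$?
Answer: $-3885$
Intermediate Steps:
$- 37 \left(\left(\left(7 + 13\right) - 4\right) + 89\right) = - 37 \left(\left(20 - 4\right) + 89\right) = - 37 \left(16 + 89\right) = \left(-37\right) 105 = -3885$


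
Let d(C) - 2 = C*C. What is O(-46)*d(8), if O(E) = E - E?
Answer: 0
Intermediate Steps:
d(C) = 2 + C**2 (d(C) = 2 + C*C = 2 + C**2)
O(E) = 0
O(-46)*d(8) = 0*(2 + 8**2) = 0*(2 + 64) = 0*66 = 0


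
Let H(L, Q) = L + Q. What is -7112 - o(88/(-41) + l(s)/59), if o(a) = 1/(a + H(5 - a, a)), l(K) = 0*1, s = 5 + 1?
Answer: -832145/117 ≈ -7112.4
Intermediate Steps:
s = 6
l(K) = 0
o(a) = 1/(5 + a) (o(a) = 1/(a + ((5 - a) + a)) = 1/(a + 5) = 1/(5 + a))
-7112 - o(88/(-41) + l(s)/59) = -7112 - 1/(5 + (88/(-41) + 0/59)) = -7112 - 1/(5 + (88*(-1/41) + 0*(1/59))) = -7112 - 1/(5 + (-88/41 + 0)) = -7112 - 1/(5 - 88/41) = -7112 - 1/117/41 = -7112 - 1*41/117 = -7112 - 41/117 = -832145/117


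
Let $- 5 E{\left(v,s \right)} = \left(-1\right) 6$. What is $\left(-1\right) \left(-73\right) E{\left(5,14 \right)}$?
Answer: $\frac{438}{5} \approx 87.6$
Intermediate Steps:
$E{\left(v,s \right)} = \frac{6}{5}$ ($E{\left(v,s \right)} = - \frac{\left(-1\right) 6}{5} = \left(- \frac{1}{5}\right) \left(-6\right) = \frac{6}{5}$)
$\left(-1\right) \left(-73\right) E{\left(5,14 \right)} = \left(-1\right) \left(-73\right) \frac{6}{5} = 73 \cdot \frac{6}{5} = \frac{438}{5}$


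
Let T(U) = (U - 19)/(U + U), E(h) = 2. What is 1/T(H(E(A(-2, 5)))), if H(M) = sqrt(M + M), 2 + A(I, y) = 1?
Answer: -4/17 ≈ -0.23529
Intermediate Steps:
A(I, y) = -1 (A(I, y) = -2 + 1 = -1)
H(M) = sqrt(2)*sqrt(M) (H(M) = sqrt(2*M) = sqrt(2)*sqrt(M))
T(U) = (-19 + U)/(2*U) (T(U) = (-19 + U)/((2*U)) = (-19 + U)*(1/(2*U)) = (-19 + U)/(2*U))
1/T(H(E(A(-2, 5)))) = 1/((-19 + sqrt(2)*sqrt(2))/(2*((sqrt(2)*sqrt(2))))) = 1/((1/2)*(-19 + 2)/2) = 1/((1/2)*(1/2)*(-17)) = 1/(-17/4) = -4/17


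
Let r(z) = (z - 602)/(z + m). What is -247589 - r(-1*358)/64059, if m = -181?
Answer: -2849567907583/11509267 ≈ -2.4759e+5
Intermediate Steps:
r(z) = (-602 + z)/(-181 + z) (r(z) = (z - 602)/(z - 181) = (-602 + z)/(-181 + z))
-247589 - r(-1*358)/64059 = -247589 - (-602 - 1*358)/(-181 - 1*358)/64059 = -247589 - (-602 - 358)/(-181 - 358)/64059 = -247589 - -960/(-539)/64059 = -247589 - (-1/539*(-960))/64059 = -247589 - 960/(539*64059) = -247589 - 1*320/11509267 = -247589 - 320/11509267 = -2849567907583/11509267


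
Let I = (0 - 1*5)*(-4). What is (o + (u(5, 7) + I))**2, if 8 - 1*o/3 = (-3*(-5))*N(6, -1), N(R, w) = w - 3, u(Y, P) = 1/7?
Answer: 2461761/49 ≈ 50240.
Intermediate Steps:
u(Y, P) = 1/7
N(R, w) = -3 + w
I = 20 (I = (0 - 5)*(-4) = -5*(-4) = 20)
o = 204 (o = 24 - 3*(-3*(-5))*(-3 - 1) = 24 - 45*(-4) = 24 - 3*(-60) = 24 + 180 = 204)
(o + (u(5, 7) + I))**2 = (204 + (1/7 + 20))**2 = (204 + 141/7)**2 = (1569/7)**2 = 2461761/49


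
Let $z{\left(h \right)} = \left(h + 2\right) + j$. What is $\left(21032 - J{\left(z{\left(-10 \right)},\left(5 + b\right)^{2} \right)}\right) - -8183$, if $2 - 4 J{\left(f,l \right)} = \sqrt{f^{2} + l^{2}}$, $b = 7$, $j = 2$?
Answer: $\frac{58429}{2} + \frac{3 \sqrt{577}}{2} \approx 29251.0$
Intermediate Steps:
$z{\left(h \right)} = 4 + h$ ($z{\left(h \right)} = \left(h + 2\right) + 2 = \left(2 + h\right) + 2 = 4 + h$)
$J{\left(f,l \right)} = \frac{1}{2} - \frac{\sqrt{f^{2} + l^{2}}}{4}$
$\left(21032 - J{\left(z{\left(-10 \right)},\left(5 + b\right)^{2} \right)}\right) - -8183 = \left(21032 - \left(\frac{1}{2} - \frac{\sqrt{\left(4 - 10\right)^{2} + \left(\left(5 + 7\right)^{2}\right)^{2}}}{4}\right)\right) - -8183 = \left(21032 - \left(\frac{1}{2} - \frac{\sqrt{\left(-6\right)^{2} + \left(12^{2}\right)^{2}}}{4}\right)\right) + 8183 = \left(21032 - \left(\frac{1}{2} - \frac{\sqrt{36 + 144^{2}}}{4}\right)\right) + 8183 = \left(21032 - \left(\frac{1}{2} - \frac{\sqrt{36 + 20736}}{4}\right)\right) + 8183 = \left(21032 - \left(\frac{1}{2} - \frac{\sqrt{20772}}{4}\right)\right) + 8183 = \left(21032 - \left(\frac{1}{2} - \frac{6 \sqrt{577}}{4}\right)\right) + 8183 = \left(21032 - \left(\frac{1}{2} - \frac{3 \sqrt{577}}{2}\right)\right) + 8183 = \left(\frac{42063}{2} + \frac{3 \sqrt{577}}{2}\right) + 8183 = \frac{58429}{2} + \frac{3 \sqrt{577}}{2}$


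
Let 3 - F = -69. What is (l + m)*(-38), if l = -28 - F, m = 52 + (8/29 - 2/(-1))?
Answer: 50388/29 ≈ 1737.5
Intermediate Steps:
F = 72 (F = 3 - 1*(-69) = 3 + 69 = 72)
m = 1574/29 (m = 52 + (8*(1/29) - 2*(-1)) = 52 + (8/29 + 2) = 52 + 66/29 = 1574/29 ≈ 54.276)
l = -100 (l = -28 - 1*72 = -28 - 72 = -100)
(l + m)*(-38) = (-100 + 1574/29)*(-38) = -1326/29*(-38) = 50388/29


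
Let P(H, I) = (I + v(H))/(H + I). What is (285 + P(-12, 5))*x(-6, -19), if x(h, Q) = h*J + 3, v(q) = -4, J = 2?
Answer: -17946/7 ≈ -2563.7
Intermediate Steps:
P(H, I) = (-4 + I)/(H + I) (P(H, I) = (I - 4)/(H + I) = (-4 + I)/(H + I))
x(h, Q) = 3 + 2*h (x(h, Q) = h*2 + 3 = 2*h + 3 = 3 + 2*h)
(285 + P(-12, 5))*x(-6, -19) = (285 + (-4 + 5)/(-12 + 5))*(3 + 2*(-6)) = (285 + 1/(-7))*(3 - 12) = (285 - ⅐*1)*(-9) = (285 - ⅐)*(-9) = (1994/7)*(-9) = -17946/7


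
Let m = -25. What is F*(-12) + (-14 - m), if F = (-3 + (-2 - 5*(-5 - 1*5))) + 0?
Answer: -529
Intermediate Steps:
F = 45 (F = (-3 + (-2 - 5*(-5 - 5))) + 0 = (-3 + (-2 - 5*(-10))) + 0 = (-3 + (-2 + 50)) + 0 = (-3 + 48) + 0 = 45 + 0 = 45)
F*(-12) + (-14 - m) = 45*(-12) + (-14 - 1*(-25)) = -540 + (-14 + 25) = -540 + 11 = -529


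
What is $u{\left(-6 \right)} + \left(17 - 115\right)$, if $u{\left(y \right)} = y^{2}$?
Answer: $-62$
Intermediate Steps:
$u{\left(-6 \right)} + \left(17 - 115\right) = \left(-6\right)^{2} + \left(17 - 115\right) = 36 + \left(17 - 115\right) = 36 - 98 = -62$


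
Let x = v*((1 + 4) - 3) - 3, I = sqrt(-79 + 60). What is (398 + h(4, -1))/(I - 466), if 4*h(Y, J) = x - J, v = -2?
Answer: -184769/217175 - 793*I*sqrt(19)/434350 ≈ -0.85078 - 0.0079581*I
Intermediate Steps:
I = I*sqrt(19) (I = sqrt(-19) = I*sqrt(19) ≈ 4.3589*I)
x = -7 (x = -2*((1 + 4) - 3) - 3 = -2*(5 - 3) - 3 = -2*2 - 3 = -4 - 3 = -7)
h(Y, J) = -7/4 - J/4 (h(Y, J) = (-7 - J)/4 = -7/4 - J/4)
(398 + h(4, -1))/(I - 466) = (398 + (-7/4 - 1/4*(-1)))/(I*sqrt(19) - 466) = (398 + (-7/4 + 1/4))/(-466 + I*sqrt(19)) = (398 - 3/2)/(-466 + I*sqrt(19)) = 793/(2*(-466 + I*sqrt(19)))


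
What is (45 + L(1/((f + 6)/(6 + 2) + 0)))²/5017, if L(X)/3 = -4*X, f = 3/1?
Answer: 10609/45153 ≈ 0.23496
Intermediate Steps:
f = 3 (f = 3*1 = 3)
L(X) = -12*X (L(X) = 3*(-4*X) = -12*X)
(45 + L(1/((f + 6)/(6 + 2) + 0)))²/5017 = (45 - 12/((3 + 6)/(6 + 2) + 0))²/5017 = (45 - 12/(9/8 + 0))²*(1/5017) = (45 - 12/9/8)²*(1/5017) = (45 - 12*8/9)²*(1/5017) = (45 - 32/3)²*(1/5017) = (103/3)²*(1/5017) = (10609/9)*(1/5017) = 10609/45153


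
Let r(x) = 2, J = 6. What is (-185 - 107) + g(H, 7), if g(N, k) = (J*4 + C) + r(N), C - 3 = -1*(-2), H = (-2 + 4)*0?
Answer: -261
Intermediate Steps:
H = 0 (H = 2*0 = 0)
C = 5 (C = 3 - 1*(-2) = 3 + 2 = 5)
g(N, k) = 31 (g(N, k) = (6*4 + 5) + 2 = (24 + 5) + 2 = 29 + 2 = 31)
(-185 - 107) + g(H, 7) = (-185 - 107) + 31 = -292 + 31 = -261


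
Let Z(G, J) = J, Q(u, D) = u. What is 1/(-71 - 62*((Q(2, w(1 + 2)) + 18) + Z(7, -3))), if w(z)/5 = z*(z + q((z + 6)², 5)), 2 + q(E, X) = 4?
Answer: -1/1125 ≈ -0.00088889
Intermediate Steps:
q(E, X) = 2 (q(E, X) = -2 + 4 = 2)
w(z) = 5*z*(2 + z) (w(z) = 5*(z*(z + 2)) = 5*(z*(2 + z)) = 5*z*(2 + z))
1/(-71 - 62*((Q(2, w(1 + 2)) + 18) + Z(7, -3))) = 1/(-71 - 62*((2 + 18) - 3)) = 1/(-71 - 62*(20 - 3)) = 1/(-71 - 62*17) = 1/(-71 - 1054) = 1/(-1125) = -1/1125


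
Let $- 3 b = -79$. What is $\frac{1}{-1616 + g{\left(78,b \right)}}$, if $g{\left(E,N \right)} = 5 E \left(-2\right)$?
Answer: $- \frac{1}{2396} \approx -0.00041736$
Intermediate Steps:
$b = \frac{79}{3}$ ($b = \left(- \frac{1}{3}\right) \left(-79\right) = \frac{79}{3} \approx 26.333$)
$g{\left(E,N \right)} = - 10 E$
$\frac{1}{-1616 + g{\left(78,b \right)}} = \frac{1}{-1616 - 780} = \frac{1}{-2396} = - \frac{1}{2396}$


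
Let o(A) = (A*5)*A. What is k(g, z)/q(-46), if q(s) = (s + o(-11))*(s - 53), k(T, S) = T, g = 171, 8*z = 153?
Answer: -19/6149 ≈ -0.0030899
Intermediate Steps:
z = 153/8 (z = (⅛)*153 = 153/8 ≈ 19.125)
o(A) = 5*A² (o(A) = (5*A)*A = 5*A²)
q(s) = (-53 + s)*(605 + s) (q(s) = (s + 5*(-11)²)*(s - 53) = (s + 5*121)*(-53 + s) = (s + 605)*(-53 + s) = (605 + s)*(-53 + s) = (-53 + s)*(605 + s))
k(g, z)/q(-46) = 171/(-32065 + (-46)² + 552*(-46)) = 171/(-32065 + 2116 - 25392) = 171/(-55341) = 171*(-1/55341) = -19/6149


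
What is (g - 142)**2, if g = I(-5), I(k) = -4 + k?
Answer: 22801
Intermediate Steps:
g = -9 (g = -4 - 5 = -9)
(g - 142)**2 = (-9 - 142)**2 = (-151)**2 = 22801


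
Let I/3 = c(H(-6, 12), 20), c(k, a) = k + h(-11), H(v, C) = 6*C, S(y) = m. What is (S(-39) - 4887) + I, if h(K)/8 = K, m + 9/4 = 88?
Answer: -19397/4 ≈ -4849.3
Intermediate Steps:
m = 343/4 (m = -9/4 + 88 = 343/4 ≈ 85.750)
S(y) = 343/4
h(K) = 8*K
c(k, a) = -88 + k (c(k, a) = k + 8*(-11) = k - 88 = -88 + k)
I = -48 (I = 3*(-88 + 6*12) = 3*(-88 + 72) = 3*(-16) = -48)
(S(-39) - 4887) + I = (343/4 - 4887) - 48 = -19205/4 - 48 = -19397/4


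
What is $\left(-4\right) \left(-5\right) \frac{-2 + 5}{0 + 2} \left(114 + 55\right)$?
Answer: $5070$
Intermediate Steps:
$\left(-4\right) \left(-5\right) \frac{-2 + 5}{0 + 2} \left(114 + 55\right) = 20 \cdot \frac{3}{2} \cdot 169 = 30 \cdot 169 = 5070$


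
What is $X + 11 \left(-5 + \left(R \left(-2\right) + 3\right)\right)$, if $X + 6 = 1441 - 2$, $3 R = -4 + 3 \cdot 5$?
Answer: $\frac{3991}{3} \approx 1330.3$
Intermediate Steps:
$R = \frac{11}{3}$ ($R = \frac{-4 + 3 \cdot 5}{3} = \frac{-4 + 15}{3} = \frac{1}{3} \cdot 11 = \frac{11}{3} \approx 3.6667$)
$X = 1433$ ($X = -6 + \left(1441 - 2\right) = -6 + 1439 = 1433$)
$X + 11 \left(-5 + \left(R \left(-2\right) + 3\right)\right) = 1433 + 11 \left(-5 + \left(\frac{11}{3} \left(-2\right) + 3\right)\right) = 1433 + 11 \left(-5 + \left(- \frac{22}{3} + 3\right)\right) = 1433 + 11 \left(-5 - \frac{13}{3}\right) = 1433 + 11 \left(- \frac{28}{3}\right) = 1433 - \frac{308}{3} = \frac{3991}{3}$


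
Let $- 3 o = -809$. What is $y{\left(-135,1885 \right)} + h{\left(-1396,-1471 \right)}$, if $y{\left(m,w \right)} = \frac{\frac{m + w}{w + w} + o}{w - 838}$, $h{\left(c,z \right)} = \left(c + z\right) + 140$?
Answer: $- \frac{3228890621}{1184157} \approx -2726.7$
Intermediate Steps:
$o = \frac{809}{3}$ ($o = \left(- \frac{1}{3}\right) \left(-809\right) = \frac{809}{3} \approx 269.67$)
$h{\left(c,z \right)} = 140 + c + z$
$y{\left(m,w \right)} = \frac{\frac{809}{3} + \frac{m + w}{2 w}}{-838 + w}$ ($y{\left(m,w \right)} = \frac{\frac{m + w}{w + w} + \frac{809}{3}}{w - 838} = \frac{\frac{m + w}{2 w} + \frac{809}{3}}{-838 + w} = \frac{\frac{809}{3} + \frac{m + w}{2 w}}{-838 + w}$)
$y{\left(-135,1885 \right)} + h{\left(-1396,-1471 \right)} = \frac{3 \left(-135\right) + 1621 \cdot 1885}{6 \cdot 1885 \left(-838 + 1885\right)} - 2727 = \frac{1}{6} \cdot \frac{1}{1885} \cdot \frac{1}{1047} \left(-405 + 3055585\right) - 2727 = \frac{1}{6} \cdot \frac{1}{1885} \cdot \frac{1}{1047} \cdot 3055180 - 2727 = \frac{305518}{1184157} - 2727 = - \frac{3228890621}{1184157}$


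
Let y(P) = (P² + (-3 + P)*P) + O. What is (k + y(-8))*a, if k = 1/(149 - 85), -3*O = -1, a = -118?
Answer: -1725809/96 ≈ -17977.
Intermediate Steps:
O = ⅓ (O = -⅓*(-1) = ⅓ ≈ 0.33333)
y(P) = ⅓ + P² + P*(-3 + P) (y(P) = (P² + (-3 + P)*P) + ⅓ = (P² + P*(-3 + P)) + ⅓ = ⅓ + P² + P*(-3 + P))
k = 1/64 ≈ 0.015625
(k + y(-8))*a = (1/64 + (⅓ - 3*(-8) + 2*(-8)²))*(-118) = (1/64 + (⅓ + 24 + 2*64))*(-118) = (1/64 + (⅓ + 24 + 128))*(-118) = (1/64 + 457/3)*(-118) = (29251/192)*(-118) = -1725809/96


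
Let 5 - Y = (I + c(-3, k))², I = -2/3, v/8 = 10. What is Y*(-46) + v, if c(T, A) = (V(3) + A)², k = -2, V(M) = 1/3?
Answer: 4456/81 ≈ 55.012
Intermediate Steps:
v = 80 (v = 8*10 = 80)
V(M) = ⅓
I = -⅔ (I = -2*⅓ = -⅔ ≈ -0.66667)
c(T, A) = (⅓ + A)²
Y = 44/81 (Y = 5 - (-⅔ + (1 + 3*(-2))²/9)² = 5 - (-⅔ + (1 - 6)²/9)² = 5 - (-⅔ + (⅑)*(-5)²)² = 5 - (-⅔ + (⅑)*25)² = 5 - (-⅔ + 25/9)² = 5 - (19/9)² = 5 - 1*361/81 = 5 - 361/81 = 44/81 ≈ 0.54321)
Y*(-46) + v = (44/81)*(-46) + 80 = -2024/81 + 80 = 4456/81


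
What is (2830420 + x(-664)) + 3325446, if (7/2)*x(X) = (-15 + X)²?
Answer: 6287592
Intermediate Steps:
x(X) = 2*(-15 + X)²/7
(2830420 + x(-664)) + 3325446 = (2830420 + 2*(-15 - 664)²/7) + 3325446 = (2830420 + (2/7)*(-679)²) + 3325446 = (2830420 + (2/7)*461041) + 3325446 = (2830420 + 131726) + 3325446 = 2962146 + 3325446 = 6287592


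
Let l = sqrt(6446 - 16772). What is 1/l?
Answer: -I*sqrt(10326)/10326 ≈ -0.0098409*I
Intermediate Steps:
l = I*sqrt(10326) (l = sqrt(-10326) = I*sqrt(10326) ≈ 101.62*I)
1/l = 1/(I*sqrt(10326)) = -I*sqrt(10326)/10326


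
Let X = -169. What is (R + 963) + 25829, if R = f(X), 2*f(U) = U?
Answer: 53415/2 ≈ 26708.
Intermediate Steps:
f(U) = U/2
R = -169/2 (R = (1/2)*(-169) = -169/2 ≈ -84.500)
(R + 963) + 25829 = (-169/2 + 963) + 25829 = 1757/2 + 25829 = 53415/2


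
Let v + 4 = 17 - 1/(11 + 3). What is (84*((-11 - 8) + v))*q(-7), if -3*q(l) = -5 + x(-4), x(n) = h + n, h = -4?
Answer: -2210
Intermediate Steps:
v = 181/14 (v = -4 + (17 - 1/(11 + 3)) = -4 + (17 - 1/14) = -4 + 237/14 = 181/14 ≈ 12.929)
x(n) = -4 + n
q(l) = 13/3 (q(l) = -(-5 + (-4 - 4))/3 = -(-5 - 8)/3 = -⅓*(-13) = 13/3)
(84*((-11 - 8) + v))*q(-7) = (84*((-11 - 8) + 181/14))*(13/3) = (84*(-19 + 181/14))*(13/3) = (84*(-85/14))*(13/3) = -510*13/3 = -2210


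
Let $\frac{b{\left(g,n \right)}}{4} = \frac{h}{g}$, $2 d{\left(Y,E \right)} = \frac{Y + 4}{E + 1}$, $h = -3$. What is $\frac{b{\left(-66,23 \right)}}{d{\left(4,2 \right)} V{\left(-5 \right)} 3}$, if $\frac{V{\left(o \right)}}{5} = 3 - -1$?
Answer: $\frac{1}{440} \approx 0.0022727$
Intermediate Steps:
$d{\left(Y,E \right)} = \frac{4 + Y}{2 \left(1 + E\right)}$ ($d{\left(Y,E \right)} = \frac{\left(Y + 4\right) \frac{1}{E + 1}}{2} = \frac{\left(4 + Y\right) \frac{1}{1 + E}}{2} = \frac{\frac{1}{1 + E} \left(4 + Y\right)}{2} = \frac{4 + Y}{2 \left(1 + E\right)}$)
$V{\left(o \right)} = 20$ ($V{\left(o \right)} = 5 \left(3 - -1\right) = 5 \left(3 + 1\right) = 5 \cdot 4 = 20$)
$b{\left(g,n \right)} = - \frac{12}{g}$ ($b{\left(g,n \right)} = 4 \left(- \frac{3}{g}\right) = - \frac{12}{g}$)
$\frac{b{\left(-66,23 \right)}}{d{\left(4,2 \right)} V{\left(-5 \right)} 3} = \frac{\left(-12\right) \frac{1}{-66}}{\frac{4 + 4}{2 \left(1 + 2\right)} 20 \cdot 3} = \frac{\left(-12\right) \left(- \frac{1}{66}\right)}{\frac{1}{2} \cdot \frac{1}{3} \cdot 8 \cdot 20 \cdot 3} = \frac{2}{11 \cdot \frac{1}{2} \cdot \frac{1}{3} \cdot 8 \cdot 20 \cdot 3} = \frac{2}{11 \cdot \frac{4}{3} \cdot 20 \cdot 3} = \frac{2}{11 \cdot \frac{80}{3} \cdot 3} = \frac{2}{11 \cdot 80} = \frac{2}{11} \cdot \frac{1}{80} = \frac{1}{440}$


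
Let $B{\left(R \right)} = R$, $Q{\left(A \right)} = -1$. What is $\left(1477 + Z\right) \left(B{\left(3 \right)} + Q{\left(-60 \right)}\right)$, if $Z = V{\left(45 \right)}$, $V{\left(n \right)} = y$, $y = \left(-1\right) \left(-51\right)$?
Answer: $3056$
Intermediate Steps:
$y = 51$
$V{\left(n \right)} = 51$
$Z = 51$
$\left(1477 + Z\right) \left(B{\left(3 \right)} + Q{\left(-60 \right)}\right) = \left(1477 + 51\right) \left(3 - 1\right) = 1528 \cdot 2 = 3056$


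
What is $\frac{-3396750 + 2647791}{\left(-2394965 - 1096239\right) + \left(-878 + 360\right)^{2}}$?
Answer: $\frac{748959}{3222880} \approx 0.23239$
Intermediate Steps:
$\frac{-3396750 + 2647791}{\left(-2394965 - 1096239\right) + \left(-878 + 360\right)^{2}} = - \frac{748959}{-3491204 + \left(-518\right)^{2}} = - \frac{748959}{-3491204 + 268324} = - \frac{748959}{-3222880} = \left(-748959\right) \left(- \frac{1}{3222880}\right) = \frac{748959}{3222880}$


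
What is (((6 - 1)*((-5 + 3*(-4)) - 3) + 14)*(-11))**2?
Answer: 894916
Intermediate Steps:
(((6 - 1)*((-5 + 3*(-4)) - 3) + 14)*(-11))**2 = ((5*((-5 - 12) - 3) + 14)*(-11))**2 = ((5*(-17 - 3) + 14)*(-11))**2 = ((5*(-20) + 14)*(-11))**2 = ((-100 + 14)*(-11))**2 = (-86*(-11))**2 = 946**2 = 894916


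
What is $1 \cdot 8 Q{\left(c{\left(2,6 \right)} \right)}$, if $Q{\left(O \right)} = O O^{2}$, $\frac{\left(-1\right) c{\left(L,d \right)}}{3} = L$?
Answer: $-1728$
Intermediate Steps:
$c{\left(L,d \right)} = - 3 L$
$Q{\left(O \right)} = O^{3}$
$1 \cdot 8 Q{\left(c{\left(2,6 \right)} \right)} = 1 \cdot 8 \left(\left(-3\right) 2\right)^{3} = 8 \left(-6\right)^{3} = 8 \left(-216\right) = -1728$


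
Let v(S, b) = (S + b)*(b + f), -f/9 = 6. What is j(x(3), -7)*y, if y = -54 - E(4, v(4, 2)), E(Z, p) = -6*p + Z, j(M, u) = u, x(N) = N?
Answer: 13510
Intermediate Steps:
f = -54 (f = -9*6 = -54)
v(S, b) = (-54 + b)*(S + b) (v(S, b) = (S + b)*(b - 54) = (S + b)*(-54 + b) = (-54 + b)*(S + b))
E(Z, p) = Z - 6*p
y = -1930 (y = -54 - (4 - 6*(2**2 - 54*4 - 54*2 + 4*2)) = -54 - (4 - 6*(4 - 216 - 108 + 8)) = -54 - (4 - 6*(-312)) = -54 - (4 + 1872) = -54 - 1*1876 = -54 - 1876 = -1930)
j(x(3), -7)*y = -7*(-1930) = 13510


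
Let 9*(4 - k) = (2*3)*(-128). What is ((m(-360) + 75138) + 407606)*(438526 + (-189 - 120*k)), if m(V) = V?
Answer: 206275598928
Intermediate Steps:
k = 268/3 (k = 4 - 2*3*(-128)/9 = 4 - 2*(-128)/3 = 4 - 1/9*(-768) = 4 + 256/3 = 268/3 ≈ 89.333)
((m(-360) + 75138) + 407606)*(438526 + (-189 - 120*k)) = ((-360 + 75138) + 407606)*(438526 + (-189 - 120*268/3)) = (74778 + 407606)*(438526 + (-189 - 10720)) = 482384*(438526 - 10909) = 482384*427617 = 206275598928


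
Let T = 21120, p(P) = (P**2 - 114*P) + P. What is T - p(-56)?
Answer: 11656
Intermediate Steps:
p(P) = P**2 - 113*P
T - p(-56) = 21120 - (-56)*(-113 - 56) = 21120 - (-56)*(-169) = 21120 - 1*9464 = 21120 - 9464 = 11656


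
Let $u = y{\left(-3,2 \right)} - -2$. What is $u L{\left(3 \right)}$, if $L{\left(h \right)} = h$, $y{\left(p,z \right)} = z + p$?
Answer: $3$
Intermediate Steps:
$y{\left(p,z \right)} = p + z$
$u = 1$ ($u = \left(-3 + 2\right) - -2 = -1 + 2 = 1$)
$u L{\left(3 \right)} = 1 \cdot 3 = 3$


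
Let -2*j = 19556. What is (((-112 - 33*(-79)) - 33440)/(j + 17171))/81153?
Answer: -10315/199988043 ≈ -5.1578e-5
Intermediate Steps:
j = -9778 (j = -½*19556 = -9778)
(((-112 - 33*(-79)) - 33440)/(j + 17171))/81153 = (((-112 - 33*(-79)) - 33440)/(-9778 + 17171))/81153 = (((-112 + 2607) - 33440)/7393)*(1/81153) = ((2495 - 33440)*(1/7393))*(1/81153) = -30945*1/7393*(1/81153) = -30945/7393*1/81153 = -10315/199988043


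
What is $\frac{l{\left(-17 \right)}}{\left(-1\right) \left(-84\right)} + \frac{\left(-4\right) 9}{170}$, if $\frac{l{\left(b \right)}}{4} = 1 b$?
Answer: $- \frac{1823}{1785} \approx -1.0213$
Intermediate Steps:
$l{\left(b \right)} = 4 b$ ($l{\left(b \right)} = 4 \cdot 1 b = 4 b$)
$\frac{l{\left(-17 \right)}}{\left(-1\right) \left(-84\right)} + \frac{\left(-4\right) 9}{170} = \frac{4 \left(-17\right)}{\left(-1\right) \left(-84\right)} + \frac{\left(-4\right) 9}{170} = - \frac{68}{84} - \frac{18}{85} = \left(-68\right) \frac{1}{84} - \frac{18}{85} = - \frac{17}{21} - \frac{18}{85} = - \frac{1823}{1785}$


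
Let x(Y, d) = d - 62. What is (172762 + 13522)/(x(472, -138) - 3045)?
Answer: -186284/3245 ≈ -57.406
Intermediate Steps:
x(Y, d) = -62 + d
(172762 + 13522)/(x(472, -138) - 3045) = (172762 + 13522)/((-62 - 138) - 3045) = 186284/(-200 - 3045) = 186284/(-3245) = 186284*(-1/3245) = -186284/3245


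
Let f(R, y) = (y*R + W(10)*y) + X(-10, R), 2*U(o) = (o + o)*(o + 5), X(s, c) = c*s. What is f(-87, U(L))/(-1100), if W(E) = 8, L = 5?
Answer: 14/5 ≈ 2.8000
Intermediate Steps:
U(o) = o*(5 + o) (U(o) = ((o + o)*(o + 5))/2 = ((2*o)*(5 + o))/2 = (2*o*(5 + o))/2 = o*(5 + o))
f(R, y) = -10*R + 8*y + R*y (f(R, y) = (y*R + 8*y) + R*(-10) = (R*y + 8*y) - 10*R = (8*y + R*y) - 10*R = -10*R + 8*y + R*y)
f(-87, U(L))/(-1100) = (-10*(-87) + 8*(5*(5 + 5)) - 435*(5 + 5))/(-1100) = (870 + 8*(5*10) - 435*10)*(-1/1100) = (870 + 8*50 - 87*50)*(-1/1100) = (870 + 400 - 4350)*(-1/1100) = -3080*(-1/1100) = 14/5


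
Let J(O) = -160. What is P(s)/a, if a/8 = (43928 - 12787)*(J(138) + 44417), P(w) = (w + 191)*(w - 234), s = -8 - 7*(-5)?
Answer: -22563/5512828948 ≈ -4.0928e-6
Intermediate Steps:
s = 27 (s = -8 + 35 = 27)
P(w) = (-234 + w)*(191 + w) (P(w) = (191 + w)*(-234 + w) = (-234 + w)*(191 + w))
a = 11025657896 (a = 8*((43928 - 12787)*(-160 + 44417)) = 8*(31141*44257) = 8*1378207237 = 11025657896)
P(s)/a = (-44694 + 27² - 43*27)/11025657896 = (-44694 + 729 - 1161)*(1/11025657896) = -45126*1/11025657896 = -22563/5512828948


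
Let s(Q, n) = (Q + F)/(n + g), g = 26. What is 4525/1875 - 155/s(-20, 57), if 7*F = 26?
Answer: 752751/950 ≈ 792.37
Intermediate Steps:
F = 26/7 (F = (⅐)*26 = 26/7 ≈ 3.7143)
s(Q, n) = (26/7 + Q)/(26 + n) (s(Q, n) = (Q + 26/7)/(n + 26) = (26/7 + Q)/(26 + n))
4525/1875 - 155/s(-20, 57) = 4525/1875 - 155*(26 + 57)/(26/7 - 20) = 4525*(1/1875) - 155/(-114/7/83) = 181/75 - 155/((1/83)*(-114/7)) = 181/75 - 155/(-114/581) = 181/75 - 155*(-581/114) = 181/75 + 90055/114 = 752751/950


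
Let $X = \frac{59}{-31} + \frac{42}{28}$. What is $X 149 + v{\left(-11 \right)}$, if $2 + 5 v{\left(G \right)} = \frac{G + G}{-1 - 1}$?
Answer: $- \frac{18067}{310} \approx -58.281$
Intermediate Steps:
$v{\left(G \right)} = - \frac{2}{5} - \frac{G}{5}$ ($v{\left(G \right)} = - \frac{2}{5} + \frac{\left(G + G\right) \frac{1}{-1 - 1}}{5} = - \frac{2}{5} + \frac{2 G \frac{1}{-2}}{5} = - \frac{2}{5} + \frac{2 G \left(- \frac{1}{2}\right)}{5} = - \frac{2}{5} + \frac{\left(-1\right) G}{5} = - \frac{2}{5} - \frac{G}{5}$)
$X = - \frac{25}{62}$ ($X = 59 \left(- \frac{1}{31}\right) + 42 \cdot \frac{1}{28} = - \frac{59}{31} + \frac{3}{2} = - \frac{25}{62} \approx -0.40323$)
$X 149 + v{\left(-11 \right)} = \left(- \frac{25}{62}\right) 149 - - \frac{9}{5} = - \frac{3725}{62} + \left(- \frac{2}{5} + \frac{11}{5}\right) = - \frac{3725}{62} + \frac{9}{5} = - \frac{18067}{310}$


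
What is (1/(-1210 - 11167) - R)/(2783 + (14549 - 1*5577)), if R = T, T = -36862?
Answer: 456240973/145491635 ≈ 3.1359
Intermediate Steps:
R = -36862
(1/(-1210 - 11167) - R)/(2783 + (14549 - 1*5577)) = (1/(-1210 - 11167) - 1*(-36862))/(2783 + (14549 - 1*5577)) = (1/(-12377) + 36862)/(2783 + (14549 - 5577)) = (-1/12377 + 36862)/(2783 + 8972) = (456240973/12377)/11755 = (456240973/12377)*(1/11755) = 456240973/145491635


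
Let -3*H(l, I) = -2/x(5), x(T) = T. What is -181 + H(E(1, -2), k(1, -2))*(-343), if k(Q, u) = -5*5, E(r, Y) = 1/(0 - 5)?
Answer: -3401/15 ≈ -226.73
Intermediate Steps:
E(r, Y) = -1/5 (E(r, Y) = 1/(-5) = -1/5)
k(Q, u) = -25
H(l, I) = 2/15 (H(l, I) = -(-2)/(3*5) = -1/3*(-2/5) = 2/15)
-181 + H(E(1, -2), k(1, -2))*(-343) = -181 + (2/15)*(-343) = -181 - 686/15 = -3401/15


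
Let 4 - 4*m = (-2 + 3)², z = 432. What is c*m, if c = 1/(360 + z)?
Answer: 1/1056 ≈ 0.00094697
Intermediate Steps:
m = ¾ (m = 1 - (-2 + 3)²/4 = 1 - ¼*1² = 1 - ¼*1 = 1 - ¼ = ¾ ≈ 0.75000)
c = 1/792 (c = 1/(360 + 432) = 1/792 ≈ 0.0012626)
c*m = (1/792)*(¾) = 1/1056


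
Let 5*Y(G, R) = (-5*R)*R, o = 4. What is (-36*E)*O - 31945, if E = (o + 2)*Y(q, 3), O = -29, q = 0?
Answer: -88321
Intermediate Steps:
Y(G, R) = -R**2 (Y(G, R) = ((-5*R)*R)/5 = (-5*R**2)/5 = -R**2)
E = -54 (E = (4 + 2)*(-1*3**2) = 6*(-1*9) = 6*(-9) = -54)
(-36*E)*O - 31945 = -36*(-54)*(-29) - 31945 = 1944*(-29) - 31945 = -56376 - 31945 = -88321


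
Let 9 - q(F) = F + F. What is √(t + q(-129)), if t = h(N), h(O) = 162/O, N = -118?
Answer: 2*√231162/59 ≈ 16.298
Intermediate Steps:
q(F) = 9 - 2*F (q(F) = 9 - (F + F) = 9 - 2*F)
t = -81/59 (t = 162/(-118) = 162*(-1/118) = -81/59 ≈ -1.3729)
√(t + q(-129)) = √(-81/59 + (9 - 2*(-129))) = √(-81/59 + (9 + 258)) = √(-81/59 + 267) = √(15672/59) = 2*√231162/59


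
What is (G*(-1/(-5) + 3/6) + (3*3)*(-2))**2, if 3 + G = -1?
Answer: 10816/25 ≈ 432.64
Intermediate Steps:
G = -4 (G = -3 - 1 = -4)
(G*(-1/(-5) + 3/6) + (3*3)*(-2))**2 = (-4*(-1/(-5) + 3/6) + (3*3)*(-2))**2 = (-4*(-1*(-1/5) + 3*(1/6)) + 9*(-2))**2 = (-4*(1/5 + 1/2) - 18)**2 = (-4*7/10 - 18)**2 = (-14/5 - 18)**2 = (-104/5)**2 = 10816/25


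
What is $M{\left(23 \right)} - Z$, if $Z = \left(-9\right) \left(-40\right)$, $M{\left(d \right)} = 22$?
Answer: $-338$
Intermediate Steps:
$Z = 360$
$M{\left(23 \right)} - Z = 22 - 360 = -338$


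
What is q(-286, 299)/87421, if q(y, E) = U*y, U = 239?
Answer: -68354/87421 ≈ -0.78189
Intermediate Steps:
q(y, E) = 239*y
q(-286, 299)/87421 = (239*(-286))/87421 = -68354*1/87421 = -68354/87421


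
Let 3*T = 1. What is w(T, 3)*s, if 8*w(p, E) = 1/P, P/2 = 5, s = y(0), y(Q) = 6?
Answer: 3/40 ≈ 0.075000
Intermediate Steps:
T = ⅓ (T = (⅓)*1 = ⅓ ≈ 0.33333)
s = 6
P = 10 (P = 2*5 = 10)
w(p, E) = 1/80 (w(p, E) = (⅛)/10 = (⅛)*(⅒) = 1/80)
w(T, 3)*s = (1/80)*6 = 3/40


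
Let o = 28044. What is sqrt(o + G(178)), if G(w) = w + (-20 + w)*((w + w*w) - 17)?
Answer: 2*sqrt(1264933) ≈ 2249.4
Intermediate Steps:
G(w) = w + (-20 + w)*(-17 + w + w**2) (G(w) = w + (-20 + w)*((w + w**2) - 17) = w + (-20 + w)*(-17 + w + w**2))
sqrt(o + G(178)) = sqrt(28044 + (340 + 178**3 - 36*178 - 19*178**2)) = sqrt(28044 + (340 + 5639752 - 6408 - 19*31684)) = sqrt(28044 + (340 + 5639752 - 6408 - 601996)) = sqrt(28044 + 5031688) = sqrt(5059732) = 2*sqrt(1264933)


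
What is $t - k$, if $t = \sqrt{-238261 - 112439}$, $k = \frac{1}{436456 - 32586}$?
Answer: $- \frac{1}{403870} + 10 i \sqrt{3507} \approx -2.476 \cdot 10^{-6} + 592.2 i$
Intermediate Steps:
$k = \frac{1}{403870} \approx 2.476 \cdot 10^{-6}$
$t = 10 i \sqrt{3507}$ ($t = \sqrt{-350700} = 10 i \sqrt{3507} \approx 592.2 i$)
$t - k = 10 i \sqrt{3507} - \frac{1}{403870} = - \frac{1}{403870} + 10 i \sqrt{3507}$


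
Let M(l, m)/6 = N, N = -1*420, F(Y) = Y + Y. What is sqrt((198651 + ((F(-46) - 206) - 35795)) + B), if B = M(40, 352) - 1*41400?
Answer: 39*sqrt(78) ≈ 344.44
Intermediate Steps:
F(Y) = 2*Y
N = -420
M(l, m) = -2520 (M(l, m) = 6*(-420) = -2520)
B = -43920 (B = -2520 - 1*41400 = -2520 - 41400 = -43920)
sqrt((198651 + ((F(-46) - 206) - 35795)) + B) = sqrt((198651 + ((2*(-46) - 206) - 35795)) - 43920) = sqrt((198651 + ((-92 - 206) - 35795)) - 43920) = sqrt((198651 + (-298 - 35795)) - 43920) = sqrt((198651 - 36093) - 43920) = sqrt(162558 - 43920) = sqrt(118638) = 39*sqrt(78)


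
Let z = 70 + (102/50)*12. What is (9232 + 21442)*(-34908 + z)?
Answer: -26696747812/25 ≈ -1.0679e+9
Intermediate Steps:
z = 2362/25 (z = 70 + (102*(1/50))*12 = 70 + (51/25)*12 = 70 + 612/25 = 2362/25 ≈ 94.480)
(9232 + 21442)*(-34908 + z) = (9232 + 21442)*(-34908 + 2362/25) = 30674*(-870338/25) = -26696747812/25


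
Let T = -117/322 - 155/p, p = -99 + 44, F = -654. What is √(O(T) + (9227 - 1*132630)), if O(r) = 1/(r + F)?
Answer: I*√657221707112669153/2307773 ≈ 351.29*I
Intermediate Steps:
p = -55
T = 8695/3542 (T = -117/322 - 155/(-55) = -117*1/322 - 155*(-1/55) = -117/322 + 31/11 = 8695/3542 ≈ 2.4548)
O(r) = 1/(-654 + r) (O(r) = 1/(r - 654) = 1/(-654 + r))
√(O(T) + (9227 - 1*132630)) = √(1/(-654 + 8695/3542) + (9227 - 1*132630)) = √(1/(-2307773/3542) + (9227 - 132630)) = √(-3542/2307773 - 123403) = √(-284786115061/2307773) = I*√657221707112669153/2307773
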